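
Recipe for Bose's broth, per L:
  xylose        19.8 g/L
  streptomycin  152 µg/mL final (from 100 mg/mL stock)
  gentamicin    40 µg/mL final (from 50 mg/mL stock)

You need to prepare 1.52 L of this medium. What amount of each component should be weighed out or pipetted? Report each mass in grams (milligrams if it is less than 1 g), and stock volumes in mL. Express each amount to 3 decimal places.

xylose 30.096 g; streptomycin 2.310 mL; gentamicin 1.216 mL

Scale factor relative to 1 L: 1.52.
xylose: 19.8 g/L × 1.52 L = 30.096 g
streptomycin: V = C2·V2/C1 = 152 µg/mL × 1520 mL ÷ 100000 µg/mL = 2.310 mL
gentamicin: C1V1 = C2V2 → 40 µg/mL × 1520 mL ÷ 50000 µg/mL = 1.216 mL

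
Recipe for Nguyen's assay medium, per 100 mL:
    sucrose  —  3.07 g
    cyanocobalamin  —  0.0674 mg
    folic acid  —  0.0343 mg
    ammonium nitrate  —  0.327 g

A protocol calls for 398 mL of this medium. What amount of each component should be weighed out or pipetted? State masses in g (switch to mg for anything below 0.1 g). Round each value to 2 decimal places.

sucrose 12.22 g; cyanocobalamin 0.27 mg; folic acid 0.14 mg; ammonium nitrate 1.30 g

Scale factor = 398 mL / 100 mL = 3.98.
sucrose: 3.07 g × (398 mL / 100 mL) = 12.22 g
cyanocobalamin: 0.0674 mg × (398 mL / 100 mL) = 0.27 mg
folic acid: 0.0343 mg × (398 mL / 100 mL) = 0.14 mg
ammonium nitrate: 0.327 g × (398 mL / 100 mL) = 1.30 g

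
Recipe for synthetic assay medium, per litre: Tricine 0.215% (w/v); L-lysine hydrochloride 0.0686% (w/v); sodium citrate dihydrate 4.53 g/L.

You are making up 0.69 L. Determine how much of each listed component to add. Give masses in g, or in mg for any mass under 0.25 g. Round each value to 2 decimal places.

Scale factor relative to 1 L: 0.69.
Tricine: 0.215% w/v = 2.15 g/L → 2.15 × 0.69 L = 1.48 g
L-lysine hydrochloride: 0.0686% w/v = 0.686 g/L → 0.686 × 0.69 L = 0.47 g
sodium citrate dihydrate: 4.53 g/L × 0.69 L = 3.13 g

Tricine 1.48 g; L-lysine hydrochloride 0.47 g; sodium citrate dihydrate 3.13 g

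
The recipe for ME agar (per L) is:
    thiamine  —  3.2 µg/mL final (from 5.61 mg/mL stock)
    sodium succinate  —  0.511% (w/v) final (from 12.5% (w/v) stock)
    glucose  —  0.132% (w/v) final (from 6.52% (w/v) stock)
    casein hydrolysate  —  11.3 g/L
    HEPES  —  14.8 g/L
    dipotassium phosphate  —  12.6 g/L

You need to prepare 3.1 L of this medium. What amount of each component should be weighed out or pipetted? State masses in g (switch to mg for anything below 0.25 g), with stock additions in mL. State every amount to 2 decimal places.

Working volume: 3.1 L.
thiamine: V = C2·V2/C1 = 3.2 µg/mL × 3100 mL ÷ 5610 µg/mL = 1.77 mL
sodium succinate: C1V1 = C2V2 → 0.511% ÷ 12.5% × 3100 mL = 126.73 mL
glucose: V = C2·V2/C1 = 0.132% ÷ 6.52% × 3100 mL = 62.76 mL
casein hydrolysate: 11.3 g/L × 3.1 L = 35.03 g
HEPES: 14.8 g/L × 3.1 L = 45.88 g
dipotassium phosphate: 12.6 g/L × 3.1 L = 39.06 g

thiamine 1.77 mL; sodium succinate 126.73 mL; glucose 62.76 mL; casein hydrolysate 35.03 g; HEPES 45.88 g; dipotassium phosphate 39.06 g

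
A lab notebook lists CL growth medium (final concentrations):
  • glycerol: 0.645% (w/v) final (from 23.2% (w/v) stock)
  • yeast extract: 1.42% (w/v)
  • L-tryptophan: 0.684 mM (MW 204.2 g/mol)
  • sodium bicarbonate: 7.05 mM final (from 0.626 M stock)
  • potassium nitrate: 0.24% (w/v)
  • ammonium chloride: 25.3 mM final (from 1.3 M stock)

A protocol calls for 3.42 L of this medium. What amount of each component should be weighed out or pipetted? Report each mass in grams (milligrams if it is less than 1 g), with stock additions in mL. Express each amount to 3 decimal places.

Scale factor relative to 1 L: 3.42.
glycerol: V = C2·V2/C1 = 0.645% ÷ 23.2% × 3420 mL = 95.082 mL
yeast extract: 1.42 g per 100 mL × 3420 mL ÷ 100 = 48.564 g
L-tryptophan: 0.684 mmol/L × 204.2 mg/mmol × 3.42 L = 477.681 mg
sodium bicarbonate: dilute stock: 7.05 mM × 3420 mL ÷ 626 mM = 38.516 mL
potassium nitrate: 0.24 g per 100 mL × 3420 mL ÷ 100 = 8.208 g
ammonium chloride: dilute stock: 25.3 mM × 3420 mL ÷ 1300 mM = 66.558 mL

glycerol 95.082 mL; yeast extract 48.564 g; L-tryptophan 477.681 mg; sodium bicarbonate 38.516 mL; potassium nitrate 8.208 g; ammonium chloride 66.558 mL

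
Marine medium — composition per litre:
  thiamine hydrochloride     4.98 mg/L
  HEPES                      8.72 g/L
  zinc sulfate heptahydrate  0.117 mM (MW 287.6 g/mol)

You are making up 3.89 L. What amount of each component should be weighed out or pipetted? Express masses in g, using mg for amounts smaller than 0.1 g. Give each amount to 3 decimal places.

thiamine hydrochloride 19.372 mg; HEPES 33.921 g; zinc sulfate heptahydrate 0.131 g

Scale factor relative to 1 L: 3.89.
thiamine hydrochloride: 4.98 mg/L × 3.89 L = 19.372 mg
HEPES: 8.72 g/L × 3.89 L = 33.921 g
zinc sulfate heptahydrate: 0.117 mmol/L × 287.6 g/mol × 3.89 L ÷ 1000 = 0.131 g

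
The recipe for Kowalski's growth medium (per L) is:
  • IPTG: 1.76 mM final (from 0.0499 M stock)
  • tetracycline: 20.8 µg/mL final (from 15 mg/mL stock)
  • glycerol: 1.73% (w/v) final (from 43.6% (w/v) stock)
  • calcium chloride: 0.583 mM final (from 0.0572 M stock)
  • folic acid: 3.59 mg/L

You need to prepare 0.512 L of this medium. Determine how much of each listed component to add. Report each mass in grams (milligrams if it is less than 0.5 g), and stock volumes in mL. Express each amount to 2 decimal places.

Scale factor relative to 1 L: 0.512.
IPTG: C1V1 = C2V2 → 1.76 mM × 512 mL ÷ 49.9 mM = 18.06 mL
tetracycline: V = C2·V2/C1 = 20.8 µg/mL × 512 mL ÷ 15000 µg/mL = 0.71 mL
glycerol: V = C2·V2/C1 = 1.73% ÷ 43.6% × 512 mL = 20.32 mL
calcium chloride: C1V1 = C2V2 → 0.583 mM × 512 mL ÷ 57.2 mM = 5.22 mL
folic acid: 3.59 mg/L × 0.512 L = 1.84 mg

IPTG 18.06 mL; tetracycline 0.71 mL; glycerol 20.32 mL; calcium chloride 5.22 mL; folic acid 1.84 mg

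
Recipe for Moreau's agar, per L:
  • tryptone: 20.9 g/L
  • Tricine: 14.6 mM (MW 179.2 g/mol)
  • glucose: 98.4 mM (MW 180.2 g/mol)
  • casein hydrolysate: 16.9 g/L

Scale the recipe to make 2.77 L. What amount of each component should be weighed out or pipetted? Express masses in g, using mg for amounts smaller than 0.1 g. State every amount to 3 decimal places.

Working volume: 2.77 L.
tryptone: 20.9 g/L × 2.77 L = 57.893 g
Tricine: 14.6 mmol/L × 179.2 g/mol × 2.77 L ÷ 1000 = 7.247 g
glucose: 98.4 mmol/L × 180.2 g/mol × 2.77 L ÷ 1000 = 49.117 g
casein hydrolysate: 16.9 g/L × 2.77 L = 46.813 g

tryptone 57.893 g; Tricine 7.247 g; glucose 49.117 g; casein hydrolysate 46.813 g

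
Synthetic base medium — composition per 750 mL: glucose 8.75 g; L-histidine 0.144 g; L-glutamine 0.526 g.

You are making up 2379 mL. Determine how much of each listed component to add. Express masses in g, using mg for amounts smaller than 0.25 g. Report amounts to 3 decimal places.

glucose 27.755 g; L-histidine 0.457 g; L-glutamine 1.668 g

Ratio of target to recipe volume: 2379 / 750 = 3.172.
glucose: 8.75 g × (2379 mL / 750 mL) = 27.755 g
L-histidine: 0.144 g × (2379 mL / 750 mL) = 0.457 g
L-glutamine: 0.526 g × (2379 mL / 750 mL) = 1.668 g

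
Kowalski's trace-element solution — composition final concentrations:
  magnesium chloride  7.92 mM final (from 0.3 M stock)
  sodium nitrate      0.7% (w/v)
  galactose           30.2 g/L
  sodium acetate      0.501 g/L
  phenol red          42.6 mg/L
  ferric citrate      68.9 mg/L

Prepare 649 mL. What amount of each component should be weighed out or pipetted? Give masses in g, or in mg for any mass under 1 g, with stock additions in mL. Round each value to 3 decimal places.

magnesium chloride 17.134 mL; sodium nitrate 4.543 g; galactose 19.600 g; sodium acetate 325.149 mg; phenol red 27.647 mg; ferric citrate 44.716 mg

Working volume: 649 mL = 0.649 L.
magnesium chloride: dilute stock: 7.92 mM × 649 mL ÷ 300 mM = 17.134 mL
sodium nitrate: 0.7% w/v = 7 g/L → 7 × 0.649 L = 4.543 g
galactose: 30.2 g/L × 0.649 L = 19.600 g
sodium acetate: 0.501 g/L × 0.649 L = 0.325149 g = 325.149 mg
phenol red: 42.6 mg/L × 0.649 L = 27.647 mg
ferric citrate: 68.9 mg/L × 0.649 L = 44.716 mg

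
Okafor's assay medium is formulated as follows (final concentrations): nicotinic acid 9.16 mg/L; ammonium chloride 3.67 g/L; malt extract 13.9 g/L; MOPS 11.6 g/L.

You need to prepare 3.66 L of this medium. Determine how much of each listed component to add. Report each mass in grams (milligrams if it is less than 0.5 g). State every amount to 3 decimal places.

nicotinic acid 33.526 mg; ammonium chloride 13.432 g; malt extract 50.874 g; MOPS 42.456 g

Working volume: 3.66 L.
nicotinic acid: 9.16 mg/L × 3.66 L = 33.526 mg
ammonium chloride: 3.67 g/L × 3.66 L = 13.432 g
malt extract: 13.9 g/L × 3.66 L = 50.874 g
MOPS: 11.6 g/L × 3.66 L = 42.456 g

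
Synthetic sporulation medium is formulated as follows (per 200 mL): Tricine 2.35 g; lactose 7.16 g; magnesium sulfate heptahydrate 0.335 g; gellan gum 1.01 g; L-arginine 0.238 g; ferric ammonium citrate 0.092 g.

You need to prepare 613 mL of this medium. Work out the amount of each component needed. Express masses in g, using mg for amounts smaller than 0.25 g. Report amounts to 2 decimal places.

Tricine 7.20 g; lactose 21.95 g; magnesium sulfate heptahydrate 1.03 g; gellan gum 3.10 g; L-arginine 0.73 g; ferric ammonium citrate 0.28 g

Ratio of target to recipe volume: 613 / 200 = 3.065.
Tricine: 2.35 g × (613 mL / 200 mL) = 7.20 g
lactose: 7.16 g × (613 mL / 200 mL) = 21.95 g
magnesium sulfate heptahydrate: 0.335 g × (613 mL / 200 mL) = 1.03 g
gellan gum: 1.01 g × (613 mL / 200 mL) = 3.10 g
L-arginine: 0.238 g × (613 mL / 200 mL) = 0.73 g
ferric ammonium citrate: 0.092 g × (613 mL / 200 mL) = 0.28 g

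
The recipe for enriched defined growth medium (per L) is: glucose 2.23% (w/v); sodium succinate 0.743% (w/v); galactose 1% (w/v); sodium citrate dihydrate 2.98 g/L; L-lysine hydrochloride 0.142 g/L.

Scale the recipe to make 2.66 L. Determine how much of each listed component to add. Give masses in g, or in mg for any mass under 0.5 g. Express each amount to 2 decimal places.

Scale factor relative to 1 L: 2.66.
glucose: 2.23% w/v = 22.3 g/L → 22.3 × 2.66 L = 59.32 g
sodium succinate: 0.743% w/v = 7.43 g/L → 7.43 × 2.66 L = 19.76 g
galactose: 1% w/v = 10 g/L → 10 × 2.66 L = 26.60 g
sodium citrate dihydrate: 2.98 g/L × 2.66 L = 7.93 g
L-lysine hydrochloride: 0.142 g/L × 2.66 L = 0.37772 g = 377.72 mg

glucose 59.32 g; sodium succinate 19.76 g; galactose 26.60 g; sodium citrate dihydrate 7.93 g; L-lysine hydrochloride 377.72 mg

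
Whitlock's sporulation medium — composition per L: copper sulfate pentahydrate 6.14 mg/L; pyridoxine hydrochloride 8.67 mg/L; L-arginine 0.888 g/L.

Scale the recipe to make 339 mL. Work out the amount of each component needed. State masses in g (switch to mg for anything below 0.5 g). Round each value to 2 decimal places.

copper sulfate pentahydrate 2.08 mg; pyridoxine hydrochloride 2.94 mg; L-arginine 301.03 mg

Scale factor relative to 1 L: 0.339.
copper sulfate pentahydrate: 6.14 mg/L × 0.339 L = 2.08 mg
pyridoxine hydrochloride: 8.67 mg/L × 0.339 L = 2.94 mg
L-arginine: 0.888 g/L × 0.339 L = 0.301032 g = 301.03 mg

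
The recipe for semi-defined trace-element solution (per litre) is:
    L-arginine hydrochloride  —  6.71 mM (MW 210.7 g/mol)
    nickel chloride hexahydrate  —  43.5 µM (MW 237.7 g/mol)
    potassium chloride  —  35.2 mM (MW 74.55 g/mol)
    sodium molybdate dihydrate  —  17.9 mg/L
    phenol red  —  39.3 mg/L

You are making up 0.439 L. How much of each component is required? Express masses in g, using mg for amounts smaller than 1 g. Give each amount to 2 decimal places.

Working volume: 0.439 L.
L-arginine hydrochloride: 6.71 mmol/L × 210.7 mg/mmol × 0.439 L = 620.66 mg
nickel chloride hexahydrate: 43.5 µmol/L × 237.7 g/mol × 0.439 L ÷ 1000 = 4.54 mg
potassium chloride: 35.2 mmol/L × 74.55 g/mol × 0.439 L ÷ 1000 = 1.15 g
sodium molybdate dihydrate: 17.9 mg/L × 0.439 L = 7.86 mg
phenol red: 39.3 mg/L × 0.439 L = 17.25 mg

L-arginine hydrochloride 620.66 mg; nickel chloride hexahydrate 4.54 mg; potassium chloride 1.15 g; sodium molybdate dihydrate 7.86 mg; phenol red 17.25 mg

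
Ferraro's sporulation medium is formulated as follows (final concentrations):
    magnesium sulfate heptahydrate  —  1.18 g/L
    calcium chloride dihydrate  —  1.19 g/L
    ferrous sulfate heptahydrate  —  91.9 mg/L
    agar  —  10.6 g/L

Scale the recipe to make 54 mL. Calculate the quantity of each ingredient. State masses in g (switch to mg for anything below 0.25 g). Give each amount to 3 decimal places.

Target volume = 54 mL = 0.054 L.
magnesium sulfate heptahydrate: 1.18 g/L × 0.054 L = 0.06372 g = 63.720 mg
calcium chloride dihydrate: 1.19 g/L × 0.054 L = 0.06426 g = 64.260 mg
ferrous sulfate heptahydrate: 91.9 mg/L × 0.054 L = 4.963 mg
agar: 10.6 g/L × 0.054 L = 0.572 g

magnesium sulfate heptahydrate 63.720 mg; calcium chloride dihydrate 64.260 mg; ferrous sulfate heptahydrate 4.963 mg; agar 0.572 g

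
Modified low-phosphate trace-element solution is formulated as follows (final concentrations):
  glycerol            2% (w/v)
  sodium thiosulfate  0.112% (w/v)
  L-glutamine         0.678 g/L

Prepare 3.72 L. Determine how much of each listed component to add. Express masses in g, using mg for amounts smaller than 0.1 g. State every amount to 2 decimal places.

glycerol 74.40 g; sodium thiosulfate 4.17 g; L-glutamine 2.52 g

Scale factor relative to 1 L: 3.72.
glycerol: 2 g per 100 mL × 3720 mL ÷ 100 = 74.40 g
sodium thiosulfate: 0.112% w/v = 1.12 g/L → 1.12 × 3.72 L = 4.17 g
L-glutamine: 0.678 g/L × 3.72 L = 2.52 g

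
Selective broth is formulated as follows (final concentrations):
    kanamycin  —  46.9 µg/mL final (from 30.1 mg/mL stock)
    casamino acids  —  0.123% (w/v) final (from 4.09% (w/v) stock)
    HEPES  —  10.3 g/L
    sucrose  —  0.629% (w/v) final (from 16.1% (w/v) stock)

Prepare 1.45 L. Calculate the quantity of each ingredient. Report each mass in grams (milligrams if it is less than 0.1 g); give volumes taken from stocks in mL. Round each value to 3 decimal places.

Working volume: 1.45 L.
kanamycin: C1V1 = C2V2 → 46.9 µg/mL × 1450 mL ÷ 30100 µg/mL = 2.259 mL
casamino acids: V = C2·V2/C1 = 0.123% ÷ 4.09% × 1450 mL = 43.606 mL
HEPES: 10.3 g/L × 1.45 L = 14.935 g
sucrose: V = C2·V2/C1 = 0.629% ÷ 16.1% × 1450 mL = 56.649 mL

kanamycin 2.259 mL; casamino acids 43.606 mL; HEPES 14.935 g; sucrose 56.649 mL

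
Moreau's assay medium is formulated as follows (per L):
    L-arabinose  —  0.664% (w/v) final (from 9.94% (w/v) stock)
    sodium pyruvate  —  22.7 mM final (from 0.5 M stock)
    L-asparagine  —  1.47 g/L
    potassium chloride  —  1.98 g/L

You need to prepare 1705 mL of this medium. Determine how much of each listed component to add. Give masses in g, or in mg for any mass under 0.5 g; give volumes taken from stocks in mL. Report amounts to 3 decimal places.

Working volume: 1705 mL = 1.705 L.
L-arabinose: dilute stock: 0.664% ÷ 9.94% × 1705 mL = 113.895 mL
sodium pyruvate: C1V1 = C2V2 → 22.7 mM × 1705 mL ÷ 500 mM = 77.407 mL
L-asparagine: 1.47 g/L × 1.705 L = 2.506 g
potassium chloride: 1.98 g/L × 1.705 L = 3.376 g

L-arabinose 113.895 mL; sodium pyruvate 77.407 mL; L-asparagine 2.506 g; potassium chloride 3.376 g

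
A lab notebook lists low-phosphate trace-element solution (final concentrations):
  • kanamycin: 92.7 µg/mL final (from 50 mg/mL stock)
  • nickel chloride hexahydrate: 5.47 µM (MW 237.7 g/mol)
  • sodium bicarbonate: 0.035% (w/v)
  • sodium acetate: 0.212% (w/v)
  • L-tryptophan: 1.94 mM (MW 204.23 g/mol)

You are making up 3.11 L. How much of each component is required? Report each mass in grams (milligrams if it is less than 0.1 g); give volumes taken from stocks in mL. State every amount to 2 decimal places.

kanamycin 5.77 mL; nickel chloride hexahydrate 4.04 mg; sodium bicarbonate 1.09 g; sodium acetate 6.59 g; L-tryptophan 1.23 g

Scale factor relative to 1 L: 3.11.
kanamycin: V = C2·V2/C1 = 92.7 µg/mL × 3110 mL ÷ 50000 µg/mL = 5.77 mL
nickel chloride hexahydrate: 5.47 µmol/L × 237.7 g/mol × 3.11 L ÷ 1000 = 4.04 mg
sodium bicarbonate: 0.035% w/v = 0.35 g/L → 0.35 × 3.11 L = 1.09 g
sodium acetate: 0.212% w/v = 2.12 g/L → 2.12 × 3.11 L = 6.59 g
L-tryptophan: 1.94 mmol/L × 204.23 g/mol × 3.11 L ÷ 1000 = 1.23 g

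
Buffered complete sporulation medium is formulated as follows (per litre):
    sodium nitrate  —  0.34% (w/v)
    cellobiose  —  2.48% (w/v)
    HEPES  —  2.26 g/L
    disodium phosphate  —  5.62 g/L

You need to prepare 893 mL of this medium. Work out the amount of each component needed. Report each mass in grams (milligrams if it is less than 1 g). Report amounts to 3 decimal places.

sodium nitrate 3.036 g; cellobiose 22.146 g; HEPES 2.018 g; disodium phosphate 5.019 g

Working volume: 893 mL = 0.893 L.
sodium nitrate: 0.34% w/v = 3.4 g/L → 3.4 × 0.893 L = 3.036 g
cellobiose: 2.48 g per 100 mL × 893 mL ÷ 100 = 22.146 g
HEPES: 2.26 g/L × 0.893 L = 2.018 g
disodium phosphate: 5.62 g/L × 0.893 L = 5.019 g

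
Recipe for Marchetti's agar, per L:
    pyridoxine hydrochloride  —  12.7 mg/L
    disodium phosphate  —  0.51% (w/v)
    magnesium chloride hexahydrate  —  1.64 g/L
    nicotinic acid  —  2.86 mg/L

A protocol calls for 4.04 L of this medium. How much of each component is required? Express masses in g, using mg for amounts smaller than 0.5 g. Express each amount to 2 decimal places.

pyridoxine hydrochloride 51.31 mg; disodium phosphate 20.60 g; magnesium chloride hexahydrate 6.63 g; nicotinic acid 11.55 mg

Working volume: 4.04 L.
pyridoxine hydrochloride: 12.7 mg/L × 4.04 L = 51.31 mg
disodium phosphate: 0.51% w/v = 5.1 g/L → 5.1 × 4.04 L = 20.60 g
magnesium chloride hexahydrate: 1.64 g/L × 4.04 L = 6.63 g
nicotinic acid: 2.86 mg/L × 4.04 L = 11.55 mg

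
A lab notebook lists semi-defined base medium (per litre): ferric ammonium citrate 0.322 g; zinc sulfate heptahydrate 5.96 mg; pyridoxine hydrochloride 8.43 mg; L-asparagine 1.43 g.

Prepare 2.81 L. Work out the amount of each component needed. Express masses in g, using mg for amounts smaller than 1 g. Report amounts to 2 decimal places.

Scale factor = 2810 mL / 1000 mL = 2.81.
ferric ammonium citrate: 0.322 g × (2810 mL / 1000 mL) = 0.90482 g = 904.82 mg
zinc sulfate heptahydrate: 5.96 mg × (2810 mL / 1000 mL) = 16.75 mg
pyridoxine hydrochloride: 8.43 mg × (2810 mL / 1000 mL) = 23.69 mg
L-asparagine: 1.43 g × (2810 mL / 1000 mL) = 4.02 g

ferric ammonium citrate 904.82 mg; zinc sulfate heptahydrate 16.75 mg; pyridoxine hydrochloride 23.69 mg; L-asparagine 4.02 g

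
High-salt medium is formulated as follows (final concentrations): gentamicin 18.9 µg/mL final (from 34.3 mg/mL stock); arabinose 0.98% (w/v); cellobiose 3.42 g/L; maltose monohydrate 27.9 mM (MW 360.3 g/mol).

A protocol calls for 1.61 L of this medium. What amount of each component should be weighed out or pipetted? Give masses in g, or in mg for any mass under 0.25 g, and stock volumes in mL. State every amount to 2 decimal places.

Scale factor relative to 1 L: 1.61.
gentamicin: V = C2·V2/C1 = 18.9 µg/mL × 1610 mL ÷ 34300 µg/mL = 0.89 mL
arabinose: 0.98% w/v = 9.8 g/L → 9.8 × 1.61 L = 15.78 g
cellobiose: 3.42 g/L × 1.61 L = 5.51 g
maltose monohydrate: 27.9 mmol/L × 360.3 g/mol × 1.61 L ÷ 1000 = 16.18 g

gentamicin 0.89 mL; arabinose 15.78 g; cellobiose 5.51 g; maltose monohydrate 16.18 g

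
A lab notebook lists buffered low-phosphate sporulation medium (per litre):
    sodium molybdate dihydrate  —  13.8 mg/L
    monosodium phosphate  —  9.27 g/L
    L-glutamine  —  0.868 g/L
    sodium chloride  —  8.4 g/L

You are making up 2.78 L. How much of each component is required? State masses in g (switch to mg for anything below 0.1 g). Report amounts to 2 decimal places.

Scale factor relative to 1 L: 2.78.
sodium molybdate dihydrate: 13.8 mg/L × 2.78 L = 38.36 mg
monosodium phosphate: 9.27 g/L × 2.78 L = 25.77 g
L-glutamine: 0.868 g/L × 2.78 L = 2.41 g
sodium chloride: 8.4 g/L × 2.78 L = 23.35 g

sodium molybdate dihydrate 38.36 mg; monosodium phosphate 25.77 g; L-glutamine 2.41 g; sodium chloride 23.35 g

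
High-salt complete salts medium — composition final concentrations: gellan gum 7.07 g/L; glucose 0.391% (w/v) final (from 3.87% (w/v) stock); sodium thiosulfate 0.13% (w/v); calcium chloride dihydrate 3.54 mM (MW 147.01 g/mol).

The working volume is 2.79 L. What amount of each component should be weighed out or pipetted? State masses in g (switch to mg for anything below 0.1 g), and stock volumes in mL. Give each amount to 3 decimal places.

gellan gum 19.725 g; glucose 281.884 mL; sodium thiosulfate 3.627 g; calcium chloride dihydrate 1.452 g

Working volume: 2.79 L.
gellan gum: 7.07 g/L × 2.79 L = 19.725 g
glucose: C1V1 = C2V2 → 0.391% ÷ 3.87% × 2790 mL = 281.884 mL
sodium thiosulfate: 0.13 g per 100 mL × 2790 mL ÷ 100 = 3.627 g
calcium chloride dihydrate: 3.54 mmol/L × 147.01 g/mol × 2.79 L ÷ 1000 = 1.452 g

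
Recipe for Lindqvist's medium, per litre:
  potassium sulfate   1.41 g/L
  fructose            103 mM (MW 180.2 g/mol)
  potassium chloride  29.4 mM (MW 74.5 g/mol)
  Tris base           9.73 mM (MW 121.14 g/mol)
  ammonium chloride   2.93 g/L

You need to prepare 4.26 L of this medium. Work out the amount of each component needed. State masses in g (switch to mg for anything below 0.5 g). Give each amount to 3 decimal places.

potassium sulfate 6.007 g; fructose 79.068 g; potassium chloride 9.331 g; Tris base 5.021 g; ammonium chloride 12.482 g

Working volume: 4.26 L.
potassium sulfate: 1.41 g/L × 4.26 L = 6.007 g
fructose: 103 mmol/L × 180.2 g/mol × 4.26 L ÷ 1000 = 79.068 g
potassium chloride: 29.4 mmol/L × 74.5 g/mol × 4.26 L ÷ 1000 = 9.331 g
Tris base: 9.73 mmol/L × 121.14 g/mol × 4.26 L ÷ 1000 = 5.021 g
ammonium chloride: 2.93 g/L × 4.26 L = 12.482 g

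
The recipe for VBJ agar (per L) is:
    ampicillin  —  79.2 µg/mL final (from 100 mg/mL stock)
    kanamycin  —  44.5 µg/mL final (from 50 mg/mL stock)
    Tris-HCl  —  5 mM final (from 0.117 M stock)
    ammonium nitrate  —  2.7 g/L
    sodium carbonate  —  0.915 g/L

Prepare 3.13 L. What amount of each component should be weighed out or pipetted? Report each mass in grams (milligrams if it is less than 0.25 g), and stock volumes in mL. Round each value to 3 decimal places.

ampicillin 2.479 mL; kanamycin 2.786 mL; Tris-HCl 133.761 mL; ammonium nitrate 8.451 g; sodium carbonate 2.864 g

Scale factor relative to 1 L: 3.13.
ampicillin: dilute stock: 79.2 µg/mL × 3130 mL ÷ 100000 µg/mL = 2.479 mL
kanamycin: dilute stock: 44.5 µg/mL × 3130 mL ÷ 50000 µg/mL = 2.786 mL
Tris-HCl: C1V1 = C2V2 → 5 mM × 3130 mL ÷ 117 mM = 133.761 mL
ammonium nitrate: 2.7 g/L × 3.13 L = 8.451 g
sodium carbonate: 0.915 g/L × 3.13 L = 2.864 g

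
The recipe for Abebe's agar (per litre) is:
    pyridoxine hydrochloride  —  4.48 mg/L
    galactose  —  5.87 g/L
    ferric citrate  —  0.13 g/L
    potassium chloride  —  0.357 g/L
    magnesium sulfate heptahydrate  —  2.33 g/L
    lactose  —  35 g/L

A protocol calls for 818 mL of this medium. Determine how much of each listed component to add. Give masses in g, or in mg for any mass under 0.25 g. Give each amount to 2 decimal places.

Working volume: 818 mL = 0.818 L.
pyridoxine hydrochloride: 4.48 mg/L × 0.818 L = 3.66 mg
galactose: 5.87 g/L × 0.818 L = 4.80 g
ferric citrate: 0.13 g/L × 0.818 L = 0.10634 g = 106.34 mg
potassium chloride: 0.357 g/L × 0.818 L = 0.29 g
magnesium sulfate heptahydrate: 2.33 g/L × 0.818 L = 1.91 g
lactose: 35 g/L × 0.818 L = 28.63 g

pyridoxine hydrochloride 3.66 mg; galactose 4.80 g; ferric citrate 106.34 mg; potassium chloride 0.29 g; magnesium sulfate heptahydrate 1.91 g; lactose 28.63 g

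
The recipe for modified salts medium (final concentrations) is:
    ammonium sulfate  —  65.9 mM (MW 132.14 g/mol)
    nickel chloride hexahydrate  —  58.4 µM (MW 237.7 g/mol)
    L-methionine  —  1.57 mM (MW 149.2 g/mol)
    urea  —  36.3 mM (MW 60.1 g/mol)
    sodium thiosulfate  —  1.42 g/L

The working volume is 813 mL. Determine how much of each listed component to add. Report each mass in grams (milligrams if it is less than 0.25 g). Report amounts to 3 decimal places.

ammonium sulfate 7.080 g; nickel chloride hexahydrate 11.286 mg; L-methionine 190.440 mg; urea 1.774 g; sodium thiosulfate 1.154 g

Target volume = 813 mL = 0.813 L.
ammonium sulfate: 65.9 mmol/L × 132.14 g/mol × 0.813 L ÷ 1000 = 7.080 g
nickel chloride hexahydrate: 58.4 µmol/L × 237.7 g/mol × 0.813 L ÷ 1000 = 11.286 mg
L-methionine: 1.57 mmol/L × 149.2 mg/mmol × 0.813 L = 190.440 mg
urea: 36.3 mmol/L × 60.1 g/mol × 0.813 L ÷ 1000 = 1.774 g
sodium thiosulfate: 1.42 g/L × 0.813 L = 1.154 g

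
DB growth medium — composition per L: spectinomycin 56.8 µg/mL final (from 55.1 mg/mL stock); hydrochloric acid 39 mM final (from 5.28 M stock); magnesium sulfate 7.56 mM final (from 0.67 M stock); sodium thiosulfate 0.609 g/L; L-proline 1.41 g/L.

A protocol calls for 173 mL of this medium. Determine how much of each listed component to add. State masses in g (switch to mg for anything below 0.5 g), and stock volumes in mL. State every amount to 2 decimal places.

spectinomycin 0.18 mL; hydrochloric acid 1.28 mL; magnesium sulfate 1.95 mL; sodium thiosulfate 105.36 mg; L-proline 243.93 mg

Target volume = 173 mL = 0.173 L.
spectinomycin: C1V1 = C2V2 → 56.8 µg/mL × 173 mL ÷ 55100 µg/mL = 0.18 mL
hydrochloric acid: dilute stock: 39 mM × 173 mL ÷ 5280 mM = 1.28 mL
magnesium sulfate: V = C2·V2/C1 = 7.56 mM × 173 mL ÷ 670 mM = 1.95 mL
sodium thiosulfate: 0.609 g/L × 0.173 L = 0.105357 g = 105.36 mg
L-proline: 1.41 g/L × 0.173 L = 0.24393 g = 243.93 mg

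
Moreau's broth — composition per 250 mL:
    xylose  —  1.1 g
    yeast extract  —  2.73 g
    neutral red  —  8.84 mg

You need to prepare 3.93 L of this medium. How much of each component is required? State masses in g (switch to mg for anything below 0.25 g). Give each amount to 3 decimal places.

Scale factor = 3930 mL / 250 mL = 15.72.
xylose: 1.1 g × (3930 mL / 250 mL) = 17.292 g
yeast extract: 2.73 g × (3930 mL / 250 mL) = 42.916 g
neutral red: 8.84 mg × (3930 mL / 250 mL) = 138.965 mg

xylose 17.292 g; yeast extract 42.916 g; neutral red 138.965 mg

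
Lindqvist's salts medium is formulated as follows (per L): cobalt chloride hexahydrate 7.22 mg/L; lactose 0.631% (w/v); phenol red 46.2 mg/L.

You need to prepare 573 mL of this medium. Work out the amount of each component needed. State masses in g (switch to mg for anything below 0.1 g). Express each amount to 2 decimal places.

cobalt chloride hexahydrate 4.14 mg; lactose 3.62 g; phenol red 26.47 mg

Working volume: 573 mL = 0.573 L.
cobalt chloride hexahydrate: 7.22 mg/L × 0.573 L = 4.14 mg
lactose: 0.631 g per 100 mL × 573 mL ÷ 100 = 3.62 g
phenol red: 46.2 mg/L × 0.573 L = 26.47 mg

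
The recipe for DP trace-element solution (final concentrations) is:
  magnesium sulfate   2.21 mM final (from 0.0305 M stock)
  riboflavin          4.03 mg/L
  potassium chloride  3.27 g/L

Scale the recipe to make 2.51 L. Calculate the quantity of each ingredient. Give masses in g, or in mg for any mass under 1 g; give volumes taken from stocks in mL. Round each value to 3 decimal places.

Scale factor relative to 1 L: 2.51.
magnesium sulfate: C1V1 = C2V2 → 2.21 mM × 2510 mL ÷ 30.5 mM = 181.872 mL
riboflavin: 4.03 mg/L × 2.51 L = 10.115 mg
potassium chloride: 3.27 g/L × 2.51 L = 8.208 g

magnesium sulfate 181.872 mL; riboflavin 10.115 mg; potassium chloride 8.208 g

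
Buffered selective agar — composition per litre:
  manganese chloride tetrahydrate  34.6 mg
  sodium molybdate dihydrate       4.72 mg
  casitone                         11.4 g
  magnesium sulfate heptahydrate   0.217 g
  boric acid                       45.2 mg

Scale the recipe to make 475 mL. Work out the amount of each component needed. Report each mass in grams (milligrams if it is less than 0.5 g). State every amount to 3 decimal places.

Ratio of target to recipe volume: 475 / 1000 = 0.475.
manganese chloride tetrahydrate: 34.6 mg × (475 mL / 1000 mL) = 16.435 mg
sodium molybdate dihydrate: 4.72 mg × (475 mL / 1000 mL) = 2.242 mg
casitone: 11.4 g × (475 mL / 1000 mL) = 5.415 g
magnesium sulfate heptahydrate: 0.217 g × (475 mL / 1000 mL) = 0.103075 g = 103.075 mg
boric acid: 45.2 mg × (475 mL / 1000 mL) = 21.470 mg

manganese chloride tetrahydrate 16.435 mg; sodium molybdate dihydrate 2.242 mg; casitone 5.415 g; magnesium sulfate heptahydrate 103.075 mg; boric acid 21.470 mg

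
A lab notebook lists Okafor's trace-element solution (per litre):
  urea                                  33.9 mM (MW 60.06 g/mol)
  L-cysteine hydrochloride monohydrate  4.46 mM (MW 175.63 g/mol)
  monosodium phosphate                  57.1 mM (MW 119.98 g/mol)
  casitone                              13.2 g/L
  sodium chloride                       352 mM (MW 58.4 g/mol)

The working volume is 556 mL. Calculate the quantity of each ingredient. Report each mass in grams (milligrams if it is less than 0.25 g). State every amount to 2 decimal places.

Working volume: 556 mL = 0.556 L.
urea: 33.9 mmol/L × 60.06 g/mol × 0.556 L ÷ 1000 = 1.13 g
L-cysteine hydrochloride monohydrate: 4.46 mmol/L × 175.63 g/mol × 0.556 L ÷ 1000 = 0.44 g
monosodium phosphate: 57.1 mmol/L × 119.98 g/mol × 0.556 L ÷ 1000 = 3.81 g
casitone: 13.2 g/L × 0.556 L = 7.34 g
sodium chloride: 352 mmol/L × 58.4 g/mol × 0.556 L ÷ 1000 = 11.43 g

urea 1.13 g; L-cysteine hydrochloride monohydrate 0.44 g; monosodium phosphate 3.81 g; casitone 7.34 g; sodium chloride 11.43 g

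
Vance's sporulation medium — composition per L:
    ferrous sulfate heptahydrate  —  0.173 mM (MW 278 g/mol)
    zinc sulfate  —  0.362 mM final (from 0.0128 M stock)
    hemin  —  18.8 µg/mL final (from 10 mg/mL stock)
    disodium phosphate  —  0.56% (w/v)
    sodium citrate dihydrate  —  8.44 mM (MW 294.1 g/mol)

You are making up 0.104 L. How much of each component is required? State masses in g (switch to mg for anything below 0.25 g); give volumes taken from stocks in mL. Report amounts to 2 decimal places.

ferrous sulfate heptahydrate 5.00 mg; zinc sulfate 2.94 mL; hemin 0.20 mL; disodium phosphate 0.58 g; sodium citrate dihydrate 0.26 g

Working volume: 0.104 L.
ferrous sulfate heptahydrate: 0.173 mmol/L × 278 mg/mmol × 0.104 L = 5.00 mg
zinc sulfate: V = C2·V2/C1 = 0.362 mM × 104 mL ÷ 12.8 mM = 2.94 mL
hemin: V = C2·V2/C1 = 18.8 µg/mL × 104 mL ÷ 10000 µg/mL = 0.20 mL
disodium phosphate: 0.56 g per 100 mL × 104 mL ÷ 100 = 0.58 g
sodium citrate dihydrate: 8.44 mmol/L × 294.1 g/mol × 0.104 L ÷ 1000 = 0.26 g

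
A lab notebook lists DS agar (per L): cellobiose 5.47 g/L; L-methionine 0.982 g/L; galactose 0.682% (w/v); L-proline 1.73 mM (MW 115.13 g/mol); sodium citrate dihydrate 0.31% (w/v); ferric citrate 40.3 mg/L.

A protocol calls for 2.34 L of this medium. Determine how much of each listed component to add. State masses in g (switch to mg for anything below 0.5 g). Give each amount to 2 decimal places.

Working volume: 2.34 L.
cellobiose: 5.47 g/L × 2.34 L = 12.80 g
L-methionine: 0.982 g/L × 2.34 L = 2.30 g
galactose: 0.682 g per 100 mL × 2340 mL ÷ 100 = 15.96 g
L-proline: 1.73 mmol/L × 115.13 mg/mmol × 2.34 L = 466.07 mg
sodium citrate dihydrate: 0.31 g per 100 mL × 2340 mL ÷ 100 = 7.25 g
ferric citrate: 40.3 mg/L × 2.34 L = 94.30 mg

cellobiose 12.80 g; L-methionine 2.30 g; galactose 15.96 g; L-proline 466.07 mg; sodium citrate dihydrate 7.25 g; ferric citrate 94.30 mg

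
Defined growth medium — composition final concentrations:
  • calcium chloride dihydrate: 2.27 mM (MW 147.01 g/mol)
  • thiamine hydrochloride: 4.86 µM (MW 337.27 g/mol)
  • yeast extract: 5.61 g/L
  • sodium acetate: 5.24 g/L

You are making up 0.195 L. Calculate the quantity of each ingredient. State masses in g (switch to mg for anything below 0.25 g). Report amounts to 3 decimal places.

calcium chloride dihydrate 65.074 mg; thiamine hydrochloride 0.320 mg; yeast extract 1.094 g; sodium acetate 1.022 g

Scale factor relative to 1 L: 0.195.
calcium chloride dihydrate: 2.27 mmol/L × 147.01 mg/mmol × 0.195 L = 65.074 mg
thiamine hydrochloride: 4.86 µmol/L × 337.27 g/mol × 0.195 L ÷ 1000 = 0.320 mg
yeast extract: 5.61 g/L × 0.195 L = 1.094 g
sodium acetate: 5.24 g/L × 0.195 L = 1.022 g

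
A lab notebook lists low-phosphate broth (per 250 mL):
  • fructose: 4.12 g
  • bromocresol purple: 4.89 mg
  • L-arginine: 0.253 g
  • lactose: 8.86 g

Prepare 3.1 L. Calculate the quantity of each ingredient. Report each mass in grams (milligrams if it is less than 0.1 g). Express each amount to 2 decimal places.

fructose 51.09 g; bromocresol purple 60.64 mg; L-arginine 3.14 g; lactose 109.86 g

Ratio of target to recipe volume: 3100 / 250 = 12.4.
fructose: 4.12 g × (3100 mL / 250 mL) = 51.09 g
bromocresol purple: 4.89 mg × (3100 mL / 250 mL) = 60.64 mg
L-arginine: 0.253 g × (3100 mL / 250 mL) = 3.14 g
lactose: 8.86 g × (3100 mL / 250 mL) = 109.86 g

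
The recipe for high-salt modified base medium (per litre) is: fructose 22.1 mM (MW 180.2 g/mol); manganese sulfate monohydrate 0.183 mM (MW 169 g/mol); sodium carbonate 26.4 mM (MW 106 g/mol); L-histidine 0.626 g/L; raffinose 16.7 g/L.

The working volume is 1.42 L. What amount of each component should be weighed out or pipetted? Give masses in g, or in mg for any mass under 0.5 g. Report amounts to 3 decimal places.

fructose 5.655 g; manganese sulfate monohydrate 43.916 mg; sodium carbonate 3.974 g; L-histidine 0.889 g; raffinose 23.714 g

Scale factor relative to 1 L: 1.42.
fructose: 22.1 mmol/L × 180.2 g/mol × 1.42 L ÷ 1000 = 5.655 g
manganese sulfate monohydrate: 0.183 mmol/L × 169 mg/mmol × 1.42 L = 43.916 mg
sodium carbonate: 26.4 mmol/L × 106 g/mol × 1.42 L ÷ 1000 = 3.974 g
L-histidine: 0.626 g/L × 1.42 L = 0.889 g
raffinose: 16.7 g/L × 1.42 L = 23.714 g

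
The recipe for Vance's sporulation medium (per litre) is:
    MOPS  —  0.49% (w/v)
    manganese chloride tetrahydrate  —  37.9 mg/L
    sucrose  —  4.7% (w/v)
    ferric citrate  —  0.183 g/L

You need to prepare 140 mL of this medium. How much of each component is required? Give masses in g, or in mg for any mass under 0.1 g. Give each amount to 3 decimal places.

Working volume: 140 mL = 0.14 L.
MOPS: 0.49 g per 100 mL × 140 mL ÷ 100 = 0.686 g
manganese chloride tetrahydrate: 37.9 mg/L × 0.14 L = 5.306 mg
sucrose: 4.7% w/v = 47 g/L → 47 × 0.14 L = 6.580 g
ferric citrate: 0.183 g/L × 0.14 L = 0.02562 g = 25.620 mg

MOPS 0.686 g; manganese chloride tetrahydrate 5.306 mg; sucrose 6.580 g; ferric citrate 25.620 mg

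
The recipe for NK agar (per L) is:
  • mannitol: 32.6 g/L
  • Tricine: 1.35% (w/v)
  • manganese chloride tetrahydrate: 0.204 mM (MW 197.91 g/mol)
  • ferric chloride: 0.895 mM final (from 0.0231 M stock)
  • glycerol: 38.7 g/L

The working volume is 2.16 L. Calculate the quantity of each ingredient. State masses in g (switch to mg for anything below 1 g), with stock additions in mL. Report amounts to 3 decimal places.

mannitol 70.416 g; Tricine 29.160 g; manganese chloride tetrahydrate 87.207 mg; ferric chloride 83.688 mL; glycerol 83.592 g

Scale factor relative to 1 L: 2.16.
mannitol: 32.6 g/L × 2.16 L = 70.416 g
Tricine: 1.35% w/v = 13.5 g/L → 13.5 × 2.16 L = 29.160 g
manganese chloride tetrahydrate: 0.204 mmol/L × 197.91 mg/mmol × 2.16 L = 87.207 mg
ferric chloride: V = C2·V2/C1 = 0.895 mM × 2160 mL ÷ 23.1 mM = 83.688 mL
glycerol: 38.7 g/L × 2.16 L = 83.592 g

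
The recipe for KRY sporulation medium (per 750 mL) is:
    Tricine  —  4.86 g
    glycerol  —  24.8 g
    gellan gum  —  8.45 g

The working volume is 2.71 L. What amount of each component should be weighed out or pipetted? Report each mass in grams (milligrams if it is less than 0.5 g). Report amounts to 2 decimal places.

Tricine 17.56 g; glycerol 89.61 g; gellan gum 30.53 g

Scale factor = 2710 mL / 750 mL = 3.61333.
Tricine: 4.86 g × (2710 mL / 750 mL) = 17.56 g
glycerol: 24.8 g × (2710 mL / 750 mL) = 89.61 g
gellan gum: 8.45 g × (2710 mL / 750 mL) = 30.53 g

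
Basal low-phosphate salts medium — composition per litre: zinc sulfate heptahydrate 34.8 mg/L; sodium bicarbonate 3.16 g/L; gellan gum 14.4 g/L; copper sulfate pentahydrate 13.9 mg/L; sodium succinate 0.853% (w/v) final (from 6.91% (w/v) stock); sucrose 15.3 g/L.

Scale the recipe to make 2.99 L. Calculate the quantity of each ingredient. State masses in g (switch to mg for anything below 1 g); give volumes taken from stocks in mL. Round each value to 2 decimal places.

zinc sulfate heptahydrate 104.05 mg; sodium bicarbonate 9.45 g; gellan gum 43.06 g; copper sulfate pentahydrate 41.56 mg; sodium succinate 369.10 mL; sucrose 45.75 g

Scale factor relative to 1 L: 2.99.
zinc sulfate heptahydrate: 34.8 mg/L × 2.99 L = 104.05 mg
sodium bicarbonate: 3.16 g/L × 2.99 L = 9.45 g
gellan gum: 14.4 g/L × 2.99 L = 43.06 g
copper sulfate pentahydrate: 13.9 mg/L × 2.99 L = 41.56 mg
sodium succinate: dilute stock: 0.853% ÷ 6.91% × 2990 mL = 369.10 mL
sucrose: 15.3 g/L × 2.99 L = 45.75 g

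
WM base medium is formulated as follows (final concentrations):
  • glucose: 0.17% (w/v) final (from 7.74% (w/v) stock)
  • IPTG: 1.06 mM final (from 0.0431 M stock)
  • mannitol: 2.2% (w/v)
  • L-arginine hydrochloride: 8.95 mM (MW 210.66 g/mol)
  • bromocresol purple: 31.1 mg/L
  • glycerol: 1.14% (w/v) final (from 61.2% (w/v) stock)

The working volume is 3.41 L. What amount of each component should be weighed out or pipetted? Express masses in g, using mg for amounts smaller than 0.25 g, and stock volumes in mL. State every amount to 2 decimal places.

Working volume: 3.41 L.
glucose: C1V1 = C2V2 → 0.17% ÷ 7.74% × 3410 mL = 74.90 mL
IPTG: V = C2·V2/C1 = 1.06 mM × 3410 mL ÷ 43.1 mM = 83.87 mL
mannitol: 2.2 g per 100 mL × 3410 mL ÷ 100 = 75.02 g
L-arginine hydrochloride: 8.95 mmol/L × 210.66 g/mol × 3.41 L ÷ 1000 = 6.43 g
bromocresol purple: 31.1 mg/L × 3.41 L = 106.05 mg
glycerol: C1V1 = C2V2 → 1.14% ÷ 61.2% × 3410 mL = 63.52 mL

glucose 74.90 mL; IPTG 83.87 mL; mannitol 75.02 g; L-arginine hydrochloride 6.43 g; bromocresol purple 106.05 mg; glycerol 63.52 mL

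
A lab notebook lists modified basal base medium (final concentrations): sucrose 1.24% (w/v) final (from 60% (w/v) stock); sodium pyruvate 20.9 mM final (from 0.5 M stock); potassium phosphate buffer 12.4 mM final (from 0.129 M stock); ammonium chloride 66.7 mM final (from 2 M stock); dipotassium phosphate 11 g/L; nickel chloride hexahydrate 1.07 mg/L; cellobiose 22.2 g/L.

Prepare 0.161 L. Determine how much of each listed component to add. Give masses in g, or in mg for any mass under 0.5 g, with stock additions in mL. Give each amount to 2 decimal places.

Scale factor relative to 1 L: 0.161.
sucrose: dilute stock: 1.24% ÷ 60% × 161 mL = 3.33 mL
sodium pyruvate: dilute stock: 20.9 mM × 161 mL ÷ 500 mM = 6.73 mL
potassium phosphate buffer: C1V1 = C2V2 → 12.4 mM × 161 mL ÷ 129 mM = 15.48 mL
ammonium chloride: dilute stock: 66.7 mM × 161 mL ÷ 2000 mM = 5.37 mL
dipotassium phosphate: 11 g/L × 0.161 L = 1.77 g
nickel chloride hexahydrate: 1.07 mg/L × 0.161 L = 0.17 mg
cellobiose: 22.2 g/L × 0.161 L = 3.57 g

sucrose 3.33 mL; sodium pyruvate 6.73 mL; potassium phosphate buffer 15.48 mL; ammonium chloride 5.37 mL; dipotassium phosphate 1.77 g; nickel chloride hexahydrate 0.17 mg; cellobiose 3.57 g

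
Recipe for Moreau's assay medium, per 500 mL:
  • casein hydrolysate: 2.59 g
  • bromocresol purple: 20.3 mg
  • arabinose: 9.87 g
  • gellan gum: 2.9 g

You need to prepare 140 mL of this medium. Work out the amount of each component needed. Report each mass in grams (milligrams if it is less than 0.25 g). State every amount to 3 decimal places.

Ratio of target to recipe volume: 140 / 500 = 0.28.
casein hydrolysate: 2.59 g × (140 mL / 500 mL) = 0.725 g
bromocresol purple: 20.3 mg × (140 mL / 500 mL) = 5.684 mg
arabinose: 9.87 g × (140 mL / 500 mL) = 2.764 g
gellan gum: 2.9 g × (140 mL / 500 mL) = 0.812 g

casein hydrolysate 0.725 g; bromocresol purple 5.684 mg; arabinose 2.764 g; gellan gum 0.812 g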